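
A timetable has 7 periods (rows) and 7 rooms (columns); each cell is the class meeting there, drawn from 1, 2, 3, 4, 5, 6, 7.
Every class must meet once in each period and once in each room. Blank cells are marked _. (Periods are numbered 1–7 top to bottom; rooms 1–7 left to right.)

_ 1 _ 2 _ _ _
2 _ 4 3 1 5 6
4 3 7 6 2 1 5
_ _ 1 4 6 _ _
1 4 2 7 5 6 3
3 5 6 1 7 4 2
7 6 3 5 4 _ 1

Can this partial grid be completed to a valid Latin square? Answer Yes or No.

No period or room among the givens repeats a symbol, and propagating forced cells runs into no contradiction.
One valid completion exists (for instance, 6 1 5 2 3 7 4 / 2 7 4 3 1 5 6 / 4 3 7 6 2 1 5 / 5 2 1 4 6 3 7 / 1 4 2 7 5 6 3 / 3 5 6 1 7 4 2 / 7 6 3 5 4 2 1).

Yes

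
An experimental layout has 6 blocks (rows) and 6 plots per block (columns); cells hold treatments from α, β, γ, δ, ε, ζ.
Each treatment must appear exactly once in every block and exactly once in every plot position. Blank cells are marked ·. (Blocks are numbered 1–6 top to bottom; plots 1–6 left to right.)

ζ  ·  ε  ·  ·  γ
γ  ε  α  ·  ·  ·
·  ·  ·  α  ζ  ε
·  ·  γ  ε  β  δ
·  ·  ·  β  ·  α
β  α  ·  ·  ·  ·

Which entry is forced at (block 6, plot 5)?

Block 1, plot 4: block 1 has {γ, ε, ζ} and plot 4 has {α, β, ε}, leaving only δ.
Block 1, plot 2: block 1 has {γ, δ, ε, ζ} and plot 2 has {α, ε}, leaving only β.
Block 1, plot 5: block 1 has {β, γ, δ, ε, ζ} and plot 5 has {β, ζ}, leaving only α.
Block 2, plot 4: block 2 has {α, γ, ε} and plot 4 has {α, β, δ, ε}, leaving only ζ.
Block 2, plot 5: block 2 has {α, γ, ε, ζ} and plot 5 has {α, β, ζ}, leaving only δ.
Block 2, plot 6: block 2 has {α, γ, δ, ε, ζ} and plot 6 has {α, γ, δ, ε}, leaving only β.
Block 3, plot 1: block 3 has {α, ε, ζ} and plot 1 has {β, γ, ζ}, leaving only δ.
Block 3, plot 2: block 3 has {α, δ, ε, ζ} and plot 2 has {α, β, ε}, leaving only γ.
Block 3, plot 3: block 3 has {α, γ, δ, ε, ζ} and plot 3 has {α, γ, ε}, leaving only β.
Block 4, plot 1: block 4 has {β, γ, δ, ε} and plot 1 has {β, γ, δ, ζ}, leaving only α.
Block 4, plot 2: block 4 has {α, β, γ, δ, ε} and plot 2 has {α, β, γ, ε}, leaving only ζ.
Block 5, plot 1: block 5 has {α, β} and plot 1 has {α, β, γ, δ, ζ}, leaving only ε.
Block 5, plot 2: block 5 has {α, β, ε} and plot 2 has {α, β, γ, ε, ζ}, leaving only δ.
Block 5, plot 3: block 5 has {α, β, δ, ε} and plot 3 has {α, β, γ, ε}, leaving only ζ.
Block 5, plot 5: block 5 has {α, β, δ, ε, ζ} and plot 5 has {α, β, δ, ζ}, leaving only γ.
Block 6 already has {α, β} and plot 5 already has {α, β, γ, δ, ζ}, so block 6, plot 5 must be ε.

ε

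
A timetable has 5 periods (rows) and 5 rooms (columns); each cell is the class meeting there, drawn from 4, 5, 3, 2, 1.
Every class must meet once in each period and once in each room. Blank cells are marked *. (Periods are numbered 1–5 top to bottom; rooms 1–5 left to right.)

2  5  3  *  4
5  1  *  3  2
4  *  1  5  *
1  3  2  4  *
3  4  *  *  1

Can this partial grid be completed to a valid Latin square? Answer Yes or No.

No period or room among the givens repeats a symbol, and propagating forced cells runs into no contradiction.
One valid completion exists (for instance, 2 5 3 1 4 / 5 1 4 3 2 / 4 2 1 5 3 / 1 3 2 4 5 / 3 4 5 2 1).

Yes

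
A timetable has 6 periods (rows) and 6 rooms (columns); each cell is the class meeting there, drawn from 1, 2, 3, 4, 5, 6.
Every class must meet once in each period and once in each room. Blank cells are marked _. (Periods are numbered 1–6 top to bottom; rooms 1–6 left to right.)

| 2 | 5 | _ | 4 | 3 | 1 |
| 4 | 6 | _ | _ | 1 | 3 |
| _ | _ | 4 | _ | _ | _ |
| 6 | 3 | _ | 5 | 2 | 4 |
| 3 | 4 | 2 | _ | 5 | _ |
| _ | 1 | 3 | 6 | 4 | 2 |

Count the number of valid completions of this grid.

Period 1, room 3: eliminating its period and room leaves {6}.
Period 2, room 3: eliminating its period and room leaves {5}.
Period 2, room 4: eliminating its period and room leaves {2}.
Period 3, room 1: eliminating its period and room leaves {1, 5}.
Period 3, room 2: eliminating its period and room leaves {2}.
Period 3, room 4: eliminating its period and room leaves {1, 2, 3}.
Period 3, room 5: eliminating its period and room leaves {6}.
Period 3, room 6: eliminating its period and room leaves {5, 6}.
Period 4, room 3: eliminating its period and room leaves {1}.
Period 5, room 4: eliminating its period and room leaves {1}.
Period 5, room 6: eliminating its period and room leaves {6}.
Period 6, room 1: eliminating its period and room leaves {5}.
Only one assignment across all blanks avoids any period or room repeat, giving 1 completion.

1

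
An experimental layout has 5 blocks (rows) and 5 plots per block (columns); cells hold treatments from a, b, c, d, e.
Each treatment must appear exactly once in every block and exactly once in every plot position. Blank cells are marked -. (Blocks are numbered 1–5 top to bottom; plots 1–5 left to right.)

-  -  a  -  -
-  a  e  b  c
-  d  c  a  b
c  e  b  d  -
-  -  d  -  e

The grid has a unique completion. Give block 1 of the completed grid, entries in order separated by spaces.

Block 1, plot 5: block 1 has {a} and plot 5 has {b, c, e}, leaving only d.
Block 2, plot 1: block 2 has {a, b, c, e} and plot 1 has {c}, leaving only d.
Block 3, plot 1: block 3 has {a, b, c, d} and plot 1 has {c, d}, leaving only e.
Block 1, plot 1: block 1 has {a, d} and plot 1 has {c, d, e}, leaving only b.
Block 1, plot 2: block 1 has {a, b, d} and plot 2 has {a, d, e}, leaving only c.
Block 1, plot 4: block 1 has {a, b, c, d} and plot 4 has {a, b, d}, leaving only e.
So block 1 reads: b c a e d.

b c a e d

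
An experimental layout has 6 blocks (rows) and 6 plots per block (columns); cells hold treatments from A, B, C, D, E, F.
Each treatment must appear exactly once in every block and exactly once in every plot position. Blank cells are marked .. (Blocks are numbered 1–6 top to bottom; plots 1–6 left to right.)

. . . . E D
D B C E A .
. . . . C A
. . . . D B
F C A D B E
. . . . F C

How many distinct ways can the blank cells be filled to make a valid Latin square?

Block 1, plot 1: eliminating its block and plot leaves {A, B, C}.
Block 1, plot 2: eliminating its block and plot leaves {A, F}.
Block 1, plot 3: eliminating its block and plot leaves {B, F}.
Block 1, plot 4: eliminating its block and plot leaves {A, B, C, F}.
Block 2, plot 6: eliminating its block and plot leaves {F}.
Block 3, plot 1: eliminating its block and plot leaves {B, E}.
Block 3, plot 2: eliminating its block and plot leaves {D, E, F}.
Block 3, plot 3: eliminating its block and plot leaves {B, D, E, F}.
Block 3, plot 4: eliminating its block and plot leaves {B, F}.
Block 4, plot 1: eliminating its block and plot leaves {A, C, E}.
Block 4, plot 2: eliminating its block and plot leaves {A, E, F}.
Block 4, plot 3: eliminating its block and plot leaves {E, F}.
Block 4, plot 4: eliminating its block and plot leaves {A, C, F}.
Block 6, plot 1: eliminating its block and plot leaves {A, B, E}.
Block 6, plot 2: eliminating its block and plot leaves {A, D, E}.
Block 6, plot 3: eliminating its block and plot leaves {B, D, E}.
Block 6, plot 4: eliminating its block and plot leaves {A, B}.
Enumerating the assignments across these blanks that avoid any block or plot repeat gives 10 completions.

10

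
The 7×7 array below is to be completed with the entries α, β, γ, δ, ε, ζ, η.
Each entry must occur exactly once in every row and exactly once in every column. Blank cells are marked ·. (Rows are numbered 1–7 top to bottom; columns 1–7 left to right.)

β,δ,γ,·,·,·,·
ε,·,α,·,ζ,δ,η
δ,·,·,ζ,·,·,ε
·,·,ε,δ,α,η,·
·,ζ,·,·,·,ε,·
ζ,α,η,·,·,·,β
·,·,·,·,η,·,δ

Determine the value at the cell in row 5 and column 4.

α

Row 1, column 5: row 1 has {β, γ, δ} and column 5 has {α, ζ, η}, leaving only ε.
Row 3, column 3: row 3 has {δ, ε, ζ} and column 3 has {α, γ, ε, η}, leaving only β.
Row 3, column 5: row 3 has {β, δ, ε, ζ} and column 5 has {α, ε, ζ, η}, leaving only γ.
Row 3, column 2: row 3 has {β, γ, δ, ε, ζ} and column 2 has {α, δ, ζ}, leaving only η.
Row 3, column 6: row 3 has {β, γ, δ, ε, ζ, η} and column 6 has {δ, ε, η}, leaving only α.
Row 1, column 6: row 1 has {β, γ, δ, ε} and column 6 has {α, δ, ε, η}, leaving only ζ.
Row 1, column 7: row 1 has {β, γ, δ, ε, ζ} and column 7 has {β, δ, ε, η}, leaving only α.
Row 1, column 4: row 1 has {α, β, γ, δ, ε, ζ} and column 4 has {δ, ζ}, leaving only η.
Row 4, column 1: row 4 has {α, δ, ε, η} and column 1 has {β, δ, ε, ζ}, leaving only γ.
Row 4, column 2: row 4 has {α, γ, δ, ε, η} and column 2 has {α, δ, ζ, η}, leaving only β.
Row 2, column 2: row 2 has {α, δ, ε, ζ, η} and column 2 has {α, β, δ, ζ, η}, leaving only γ.
Row 2, column 4: row 2 has {α, γ, δ, ε, ζ, η} and column 4 has {δ, ζ, η}, leaving only β.
Row 4, column 7: row 4 has {α, β, γ, δ, ε, η} and column 7 has {α, β, δ, ε, η}, leaving only ζ.
Row 5, column 3: row 5 has {ε, ζ} and column 3 has {α, β, γ, ε, η}, leaving only δ.
Row 5, column 5: row 5 has {δ, ε, ζ} and column 5 has {α, γ, ε, ζ, η}, leaving only β.
Row 5, column 7: row 5 has {β, δ, ε, ζ} and column 7 has {α, β, δ, ε, ζ, η}, leaving only γ.
Row 5 already has {β, γ, δ, ε, ζ} and column 4 already has {β, δ, ζ, η}, so row 5, column 4 must be α.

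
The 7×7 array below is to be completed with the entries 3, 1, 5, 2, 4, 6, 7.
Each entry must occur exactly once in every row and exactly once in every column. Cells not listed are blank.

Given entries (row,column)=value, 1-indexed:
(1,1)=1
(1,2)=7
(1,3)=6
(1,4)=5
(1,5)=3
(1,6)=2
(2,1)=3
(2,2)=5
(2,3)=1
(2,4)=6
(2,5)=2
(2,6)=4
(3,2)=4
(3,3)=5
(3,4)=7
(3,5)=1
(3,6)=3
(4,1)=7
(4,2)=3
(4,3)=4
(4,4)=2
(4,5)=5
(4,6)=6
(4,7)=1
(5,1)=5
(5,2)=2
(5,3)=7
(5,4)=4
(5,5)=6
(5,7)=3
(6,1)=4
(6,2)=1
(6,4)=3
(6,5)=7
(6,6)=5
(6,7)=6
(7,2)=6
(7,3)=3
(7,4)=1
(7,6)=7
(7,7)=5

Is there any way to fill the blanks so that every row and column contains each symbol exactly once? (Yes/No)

No row or column among the givens repeats a symbol, and propagating forced cells runs into no contradiction.
One valid completion exists (for instance, 1 7 6 5 3 2 4 / 3 5 1 6 2 4 7 / 6 4 5 7 1 3 2 / 7 3 4 2 5 6 1 / 5 2 7 4 6 1 3 / 4 1 2 3 7 5 6 / 2 6 3 1 4 7 5).

Yes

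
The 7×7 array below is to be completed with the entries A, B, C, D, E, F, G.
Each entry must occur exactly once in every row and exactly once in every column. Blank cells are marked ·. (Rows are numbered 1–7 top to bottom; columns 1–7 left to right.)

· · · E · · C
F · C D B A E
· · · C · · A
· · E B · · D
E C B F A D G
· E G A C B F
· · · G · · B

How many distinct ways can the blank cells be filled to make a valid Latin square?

13

Row 1, column 1: eliminating its row and column leaves {A, B, D, G}.
Row 1, column 2: eliminating its row and column leaves {A, B, D, F, G}.
Row 1, column 3: eliminating its row and column leaves {A, D, F}.
Row 1, column 5: eliminating its row and column leaves {D, F, G}.
Row 1, column 6: eliminating its row and column leaves {F, G}.
Row 2, column 2: eliminating its row and column leaves {G}.
Row 3, column 1: eliminating its row and column leaves {B, D, G}.
Row 3, column 2: eliminating its row and column leaves {B, D, F, G}.
Row 3, column 3: eliminating its row and column leaves {D, F}.
Row 3, column 5: eliminating its row and column leaves {D, E, F, G}.
Row 3, column 6: eliminating its row and column leaves {E, F, G}.
Row 4, column 1: eliminating its row and column leaves {A, C, G}.
Row 4, column 2: eliminating its row and column leaves {A, F, G}.
Row 4, column 5: eliminating its row and column leaves {F, G}.
Row 4, column 6: eliminating its row and column leaves {C, F, G}.
Row 6, column 1: eliminating its row and column leaves {D}.
Row 7, column 1: eliminating its row and column leaves {A, C, D}.
Row 7, column 2: eliminating its row and column leaves {A, D, F}.
Row 7, column 3: eliminating its row and column leaves {A, D, F}.
Row 7, column 5: eliminating its row and column leaves {D, E, F}.
Row 7, column 6: eliminating its row and column leaves {C, E, F}.
Enumerating the assignments across these blanks that avoid any row or column repeat gives 13 completions.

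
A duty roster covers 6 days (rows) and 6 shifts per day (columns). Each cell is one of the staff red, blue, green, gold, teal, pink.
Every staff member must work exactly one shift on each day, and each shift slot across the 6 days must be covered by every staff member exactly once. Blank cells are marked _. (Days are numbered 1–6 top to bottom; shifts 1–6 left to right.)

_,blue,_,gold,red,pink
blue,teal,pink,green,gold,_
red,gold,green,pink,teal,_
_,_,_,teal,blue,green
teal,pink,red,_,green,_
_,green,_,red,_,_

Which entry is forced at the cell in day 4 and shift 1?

pink

Day 1, shift 1: day 1 has {red, blue, gold, pink} and shift 1 has {red, blue, teal}, leaving only green.
Day 1, shift 3: day 1 has {red, blue, green, gold, pink} and shift 3 has {red, green, pink}, leaving only teal.
Day 2, shift 6: day 2 has {blue, green, gold, teal, pink} and shift 6 has {green, pink}, leaving only red.
Day 3, shift 6: day 3 has {red, green, gold, teal, pink} and shift 6 has {red, green, pink}, leaving only blue.
Day 4, shift 2: day 4 has {blue, green, teal} and shift 2 has {blue, green, gold, teal, pink}, leaving only red.
Day 4, shift 3: day 4 has {red, blue, green, teal} and shift 3 has {red, green, teal, pink}, leaving only gold.
Day 4 already has {red, blue, green, gold, teal} and shift 1 already has {red, blue, green, teal}, so day 4, shift 1 must be pink.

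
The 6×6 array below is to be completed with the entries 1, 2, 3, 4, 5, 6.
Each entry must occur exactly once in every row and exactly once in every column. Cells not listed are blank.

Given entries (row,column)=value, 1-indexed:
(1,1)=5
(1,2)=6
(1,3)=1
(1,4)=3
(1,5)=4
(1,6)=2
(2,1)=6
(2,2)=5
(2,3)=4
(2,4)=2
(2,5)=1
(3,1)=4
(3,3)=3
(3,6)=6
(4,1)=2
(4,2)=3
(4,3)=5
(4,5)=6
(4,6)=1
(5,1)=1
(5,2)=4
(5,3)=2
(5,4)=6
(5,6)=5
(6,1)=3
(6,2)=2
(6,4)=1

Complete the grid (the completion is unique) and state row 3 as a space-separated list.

4 1 3 5 2 6

Row 3, column 2: row 3 has {3, 4, 6} and column 2 has {2, 3, 4, 5, 6}, leaving only 1.
Row 3, column 4: row 3 has {1, 3, 4, 6} and column 4 has {1, 2, 3, 6}, leaving only 5.
Row 3, column 5: row 3 has {1, 3, 4, 5, 6} and column 5 has {1, 4, 6}, leaving only 2.
So row 3 reads: 4 1 3 5 2 6.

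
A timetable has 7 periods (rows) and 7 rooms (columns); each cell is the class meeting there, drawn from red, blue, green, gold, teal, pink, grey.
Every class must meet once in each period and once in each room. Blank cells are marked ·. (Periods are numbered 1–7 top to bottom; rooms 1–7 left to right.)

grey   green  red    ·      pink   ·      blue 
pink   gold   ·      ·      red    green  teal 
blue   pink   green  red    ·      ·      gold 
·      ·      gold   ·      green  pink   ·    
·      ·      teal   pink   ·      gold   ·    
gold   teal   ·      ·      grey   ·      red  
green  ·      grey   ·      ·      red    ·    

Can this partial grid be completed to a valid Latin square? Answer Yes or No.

No period or room among the givens repeats a symbol, and propagating forced cells runs into no contradiction.
One valid completion exists (for instance, grey green red gold pink teal blue / pink gold blue grey red green teal / blue pink green red teal grey gold / teal red gold blue green pink grey / red grey teal pink blue gold green / gold teal pink green grey blue red / green blue grey teal gold red pink).

Yes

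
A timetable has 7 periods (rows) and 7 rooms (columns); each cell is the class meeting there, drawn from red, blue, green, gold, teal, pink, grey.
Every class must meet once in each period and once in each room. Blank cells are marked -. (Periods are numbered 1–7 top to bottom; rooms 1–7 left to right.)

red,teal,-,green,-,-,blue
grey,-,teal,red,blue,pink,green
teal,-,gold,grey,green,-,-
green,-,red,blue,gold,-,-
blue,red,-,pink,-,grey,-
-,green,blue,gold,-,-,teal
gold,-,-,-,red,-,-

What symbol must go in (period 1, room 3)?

grey

Period 1, room 6: period 1 has {red, blue, green, teal} and room 6 has {pink, grey}, leaving only gold.
Period 2, room 2: period 2 has {red, blue, green, teal, pink, grey} and room 2 has {red, green, teal}, leaving only gold.
Period 4, room 6: period 4 has {red, blue, green, gold} and room 6 has {gold, pink, grey}, leaving only teal.
Period 5, room 3: period 5 has {red, blue, pink, grey} and room 3 has {red, blue, gold, teal}, leaving only green.
Period 5, room 5: period 5 has {red, blue, green, pink, grey} and room 5 has {red, blue, green, gold}, leaving only teal.
Period 5, room 7: period 5 has {red, blue, green, teal, pink, grey} and room 7 has {blue, green, teal}, leaving only gold.
Period 6, room 1: period 6 has {blue, green, gold, teal} and room 1 has {red, blue, green, gold, teal, grey}, leaving only pink.
Period 6, room 5: period 6 has {blue, green, gold, teal, pink} and room 5 has {red, blue, green, gold, teal}, leaving only grey.
Period 1, room 5: period 1 has {red, blue, green, gold, teal} and room 5 has {red, blue, green, gold, teal, grey}, leaving only pink.
Period 1 already has {red, blue, green, gold, teal, pink} and room 3 already has {red, blue, green, gold, teal}, so period 1, room 3 must be grey.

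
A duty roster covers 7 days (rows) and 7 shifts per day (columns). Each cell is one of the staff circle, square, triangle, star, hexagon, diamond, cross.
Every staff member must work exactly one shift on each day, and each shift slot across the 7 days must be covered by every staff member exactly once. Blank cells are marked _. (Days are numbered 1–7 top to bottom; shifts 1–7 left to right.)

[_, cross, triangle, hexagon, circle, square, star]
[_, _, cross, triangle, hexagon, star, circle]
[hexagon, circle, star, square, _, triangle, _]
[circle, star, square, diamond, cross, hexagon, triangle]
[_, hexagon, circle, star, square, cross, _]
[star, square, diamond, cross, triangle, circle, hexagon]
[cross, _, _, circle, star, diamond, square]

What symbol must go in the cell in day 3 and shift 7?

cross

Day 1, shift 1: day 1 has {circle, square, triangle, star, hexagon, cross} and shift 1 has {circle, star, hexagon, cross}, leaving only diamond.
Day 2, shift 1: day 2 has {circle, triangle, star, hexagon, cross} and shift 1 has {circle, star, hexagon, diamond, cross}, leaving only square.
Day 2, shift 2: day 2 has {circle, square, triangle, star, hexagon, cross} and shift 2 has {circle, square, star, hexagon, cross}, leaving only diamond.
Day 3, shift 5: day 3 has {circle, square, triangle, star, hexagon} and shift 5 has {circle, square, triangle, star, hexagon, cross}, leaving only diamond.
Day 3 already has {circle, square, triangle, star, hexagon, diamond} and shift 7 already has {circle, square, triangle, star, hexagon}, so day 3, shift 7 must be cross.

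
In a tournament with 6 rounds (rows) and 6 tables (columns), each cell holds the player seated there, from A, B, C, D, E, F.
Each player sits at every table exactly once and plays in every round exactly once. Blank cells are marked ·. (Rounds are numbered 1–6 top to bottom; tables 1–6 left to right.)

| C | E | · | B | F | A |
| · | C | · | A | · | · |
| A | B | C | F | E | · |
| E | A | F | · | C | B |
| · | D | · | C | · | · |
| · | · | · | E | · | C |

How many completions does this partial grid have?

Round 1, table 3: eliminating its round and table leaves {D}.
Round 2, table 1: eliminating its round and table leaves {B, D, F}.
Round 2, table 3: eliminating its round and table leaves {B, D, E}.
Round 2, table 5: eliminating its round and table leaves {B, D}.
Round 2, table 6: eliminating its round and table leaves {D, E, F}.
Round 3, table 6: eliminating its round and table leaves {D}.
Round 4, table 4: eliminating its round and table leaves {D}.
Round 5, table 1: eliminating its round and table leaves {B, F}.
Round 5, table 3: eliminating its round and table leaves {A, B, E}.
Round 5, table 5: eliminating its round and table leaves {A, B}.
Round 5, table 6: eliminating its round and table leaves {E, F}.
Round 6, table 1: eliminating its round and table leaves {B, D, F}.
Round 6, table 2: eliminating its round and table leaves {F}.
Round 6, table 3: eliminating its round and table leaves {A, B, D}.
Round 6, table 5: eliminating its round and table leaves {A, B, D}.
Enumerating the assignments across these blanks that avoid any round or table repeat gives 4 completions.

4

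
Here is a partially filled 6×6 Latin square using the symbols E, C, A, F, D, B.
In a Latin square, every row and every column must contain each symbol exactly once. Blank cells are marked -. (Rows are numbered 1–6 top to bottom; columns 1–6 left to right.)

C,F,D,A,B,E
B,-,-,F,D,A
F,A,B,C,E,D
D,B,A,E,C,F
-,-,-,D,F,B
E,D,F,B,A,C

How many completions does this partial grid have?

Row 2, column 2: eliminating its row and column leaves {E, C}.
Row 2, column 3: eliminating its row and column leaves {E, C}.
Row 5, column 1: eliminating its row and column leaves {A}.
Row 5, column 2: eliminating its row and column leaves {E, C}.
Row 5, column 3: eliminating its row and column leaves {E, C}.
Enumerating the assignments across these blanks that avoid any row or column repeat gives 2 completions.

2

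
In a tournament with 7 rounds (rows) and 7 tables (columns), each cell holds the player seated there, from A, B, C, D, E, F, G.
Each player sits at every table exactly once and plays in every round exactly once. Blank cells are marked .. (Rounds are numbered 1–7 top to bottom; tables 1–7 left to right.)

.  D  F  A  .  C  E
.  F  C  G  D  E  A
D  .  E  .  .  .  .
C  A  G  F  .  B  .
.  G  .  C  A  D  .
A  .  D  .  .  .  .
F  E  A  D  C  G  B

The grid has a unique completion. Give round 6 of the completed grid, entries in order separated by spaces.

Round 6, table 6: round 6 has {A, D} and table 6 has {B, C, D, E, G}, leaving only F.
Round 2, table 1: round 2 has {A, C, D, E, F, G} and table 1 has {A, C, D, F}, leaving only B.
Round 1, table 1: round 1 has {A, C, D, E, F} and table 1 has {A, B, C, D, F}, leaving only G.
Round 1, table 5: round 1 has {A, C, D, E, F, G} and table 5 has {A, C, D}, leaving only B.
Round 3, table 4: round 3 has {D, E} and table 4 has {A, C, D, F, G}, leaving only B.
Round 6, table 4: round 6 has {A, D, F} and table 4 has {A, B, C, D, F, G}, leaving only E.
Round 6, table 5: round 6 has {A, D, E, F} and table 5 has {A, B, C, D}, leaving only G.
Round 6, table 7: round 6 has {A, D, E, F, G} and table 7 has {A, B, E}, leaving only C.
Round 6, table 2: round 6 has {A, C, D, E, F, G} and table 2 has {A, D, E, F, G}, leaving only B.
So round 6 reads: A B D E G F C.

A B D E G F C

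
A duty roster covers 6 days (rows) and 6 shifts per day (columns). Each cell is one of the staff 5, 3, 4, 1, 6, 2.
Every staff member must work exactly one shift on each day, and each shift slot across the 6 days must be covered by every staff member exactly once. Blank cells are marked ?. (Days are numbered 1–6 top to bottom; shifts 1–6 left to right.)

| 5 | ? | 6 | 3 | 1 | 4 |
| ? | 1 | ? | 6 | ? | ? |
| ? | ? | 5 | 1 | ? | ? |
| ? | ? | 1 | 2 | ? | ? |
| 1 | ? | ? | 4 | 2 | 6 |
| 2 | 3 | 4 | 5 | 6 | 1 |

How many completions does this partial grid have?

5

Day 1, shift 2: eliminating its day and shift leaves {2}.
Day 2, shift 1: eliminating its day and shift leaves {3, 4}.
Day 2, shift 3: eliminating its day and shift leaves {3, 2}.
Day 2, shift 5: eliminating its day and shift leaves {5, 3, 4}.
Day 2, shift 6: eliminating its day and shift leaves {5, 3, 2}.
Day 3, shift 1: eliminating its day and shift leaves {3, 4, 6}.
Day 3, shift 2: eliminating its day and shift leaves {4, 6, 2}.
Day 3, shift 5: eliminating its day and shift leaves {3, 4}.
Day 3, shift 6: eliminating its day and shift leaves {3, 2}.
Day 4, shift 1: eliminating its day and shift leaves {3, 4, 6}.
Day 4, shift 2: eliminating its day and shift leaves {5, 4, 6}.
Day 4, shift 5: eliminating its day and shift leaves {5, 3, 4}.
Day 4, shift 6: eliminating its day and shift leaves {5, 3}.
Day 5, shift 2: eliminating its day and shift leaves {5}.
Day 5, shift 3: eliminating its day and shift leaves {3}.
Enumerating the assignments across these blanks that avoid any day or shift repeat gives 5 completions.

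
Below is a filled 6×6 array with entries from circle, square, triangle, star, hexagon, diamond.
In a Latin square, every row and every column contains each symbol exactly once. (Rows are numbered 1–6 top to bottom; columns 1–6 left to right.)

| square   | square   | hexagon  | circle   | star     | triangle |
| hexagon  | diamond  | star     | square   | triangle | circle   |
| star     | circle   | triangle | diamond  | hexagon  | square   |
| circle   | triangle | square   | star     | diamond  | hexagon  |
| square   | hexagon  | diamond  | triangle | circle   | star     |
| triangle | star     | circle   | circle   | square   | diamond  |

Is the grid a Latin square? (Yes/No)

Row 1 contains square twice (at columns 1 and 2); row 6 is also not a permutation.

No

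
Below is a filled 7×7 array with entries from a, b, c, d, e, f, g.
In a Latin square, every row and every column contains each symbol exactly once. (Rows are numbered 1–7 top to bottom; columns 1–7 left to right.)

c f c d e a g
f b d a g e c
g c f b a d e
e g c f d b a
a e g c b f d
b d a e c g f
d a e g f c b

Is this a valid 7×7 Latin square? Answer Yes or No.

Column 3 contains c twice (at rows 1 and 4), so it is not a permutation.

No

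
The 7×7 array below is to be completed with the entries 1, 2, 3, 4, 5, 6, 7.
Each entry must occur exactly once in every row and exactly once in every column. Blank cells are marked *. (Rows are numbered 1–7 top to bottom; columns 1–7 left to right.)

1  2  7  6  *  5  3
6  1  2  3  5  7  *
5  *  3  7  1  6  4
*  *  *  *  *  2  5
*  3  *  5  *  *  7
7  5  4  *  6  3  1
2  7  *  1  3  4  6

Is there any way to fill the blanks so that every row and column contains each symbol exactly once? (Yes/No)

No

Row 2, column 7: row 2 together with column 7 already contain {1, 2, 3, 4, 5, 6, 7} — every symbol — so nothing can go there. The grid has no valid completion.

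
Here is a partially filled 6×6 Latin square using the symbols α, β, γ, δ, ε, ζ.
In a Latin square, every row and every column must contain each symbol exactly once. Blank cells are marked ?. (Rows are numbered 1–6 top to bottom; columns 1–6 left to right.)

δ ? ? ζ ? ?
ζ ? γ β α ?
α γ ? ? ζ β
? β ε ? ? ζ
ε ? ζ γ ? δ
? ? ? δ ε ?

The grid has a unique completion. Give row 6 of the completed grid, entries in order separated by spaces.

β ζ α δ ε γ

Row 2, column 6: row 2 has {α, β, γ, ζ} and column 6 has {β, δ, ζ}, leaving only ε.
Row 2, column 2: row 2 has {α, β, γ, ε, ζ} and column 2 has {β, γ}, leaving only δ.
Row 3, column 3: row 3 has {α, β, γ, ζ} and column 3 has {γ, ε, ζ}, leaving only δ.
Row 3, column 4: row 3 has {α, β, γ, δ, ζ} and column 4 has {β, γ, δ, ζ}, leaving only ε.
Row 4, column 1: row 4 has {β, ε, ζ} and column 1 has {α, δ, ε, ζ}, leaving only γ.
Row 6, column 1: row 6 has {δ, ε} and column 1 has {α, γ, δ, ε, ζ}, leaving only β.
Row 6, column 3: row 6 has {β, δ, ε} and column 3 has {γ, δ, ε, ζ}, leaving only α.
Row 6, column 2: row 6 has {α, β, δ, ε} and column 2 has {β, γ, δ}, leaving only ζ.
Row 6, column 6: row 6 has {α, β, δ, ε, ζ} and column 6 has {β, δ, ε, ζ}, leaving only γ.
So row 6 reads: β ζ α δ ε γ.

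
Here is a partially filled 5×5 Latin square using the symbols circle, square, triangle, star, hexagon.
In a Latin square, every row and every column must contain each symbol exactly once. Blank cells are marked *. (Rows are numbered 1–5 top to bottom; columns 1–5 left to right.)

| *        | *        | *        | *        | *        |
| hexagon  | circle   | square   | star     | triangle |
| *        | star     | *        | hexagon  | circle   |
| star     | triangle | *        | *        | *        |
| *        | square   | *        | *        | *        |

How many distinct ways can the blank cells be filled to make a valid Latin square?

Row 1, column 1: eliminating its row and column leaves {circle, square, triangle}.
Row 1, column 2: eliminating its row and column leaves {hexagon}.
Row 1, column 3: eliminating its row and column leaves {circle, triangle, star, hexagon}.
Row 1, column 4: eliminating its row and column leaves {circle, square, triangle}.
Row 1, column 5: eliminating its row and column leaves {square, star, hexagon}.
Row 3, column 1: eliminating its row and column leaves {square, triangle}.
Row 3, column 3: eliminating its row and column leaves {triangle}.
Row 4, column 3: eliminating its row and column leaves {circle, hexagon}.
Row 4, column 4: eliminating its row and column leaves {circle, square}.
Row 4, column 5: eliminating its row and column leaves {square, hexagon}.
Row 5, column 1: eliminating its row and column leaves {circle, triangle}.
Row 5, column 3: eliminating its row and column leaves {circle, triangle, star, hexagon}.
Row 5, column 4: eliminating its row and column leaves {circle, triangle}.
Row 5, column 5: eliminating its row and column leaves {star, hexagon}.
Enumerating the assignments across these blanks that avoid any row or column repeat gives 3 completions.

3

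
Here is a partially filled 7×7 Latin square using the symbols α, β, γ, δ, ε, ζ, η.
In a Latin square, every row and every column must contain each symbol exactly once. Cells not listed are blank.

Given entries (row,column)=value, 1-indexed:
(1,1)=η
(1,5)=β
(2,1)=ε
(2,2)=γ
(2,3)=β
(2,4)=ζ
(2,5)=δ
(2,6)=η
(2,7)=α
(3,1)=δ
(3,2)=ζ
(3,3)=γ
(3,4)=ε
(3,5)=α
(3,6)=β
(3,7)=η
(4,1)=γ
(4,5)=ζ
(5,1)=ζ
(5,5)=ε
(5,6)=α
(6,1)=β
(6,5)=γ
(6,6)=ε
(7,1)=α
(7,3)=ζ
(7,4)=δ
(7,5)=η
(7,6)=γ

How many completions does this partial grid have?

11

Row 1, column 2: eliminating its row and column leaves {α, δ, ε}.
Row 1, column 3: eliminating its row and column leaves {α, δ, ε}.
Row 1, column 4: eliminating its row and column leaves {α, γ}.
Row 1, column 6: eliminating its row and column leaves {δ, ζ}.
Row 1, column 7: eliminating its row and column leaves {γ, δ, ε, ζ}.
Row 4, column 2: eliminating its row and column leaves {α, β, δ, ε, η}.
Row 4, column 3: eliminating its row and column leaves {α, δ, ε, η}.
Row 4, column 4: eliminating its row and column leaves {α, β, η}.
Row 4, column 6: eliminating its row and column leaves {δ}.
Row 4, column 7: eliminating its row and column leaves {β, δ, ε}.
Row 5, column 2: eliminating its row and column leaves {β, δ, η}.
Row 5, column 3: eliminating its row and column leaves {δ, η}.
Row 5, column 4: eliminating its row and column leaves {β, γ, η}.
Row 5, column 7: eliminating its row and column leaves {β, γ, δ}.
Row 6, column 2: eliminating its row and column leaves {α, δ, η}.
Row 6, column 3: eliminating its row and column leaves {α, δ, η}.
Row 6, column 4: eliminating its row and column leaves {α, η}.
Row 6, column 7: eliminating its row and column leaves {δ, ζ}.
Row 7, column 2: eliminating its row and column leaves {β, ε}.
Row 7, column 7: eliminating its row and column leaves {β, ε}.
Enumerating the assignments across these blanks that avoid any row or column repeat gives 11 completions.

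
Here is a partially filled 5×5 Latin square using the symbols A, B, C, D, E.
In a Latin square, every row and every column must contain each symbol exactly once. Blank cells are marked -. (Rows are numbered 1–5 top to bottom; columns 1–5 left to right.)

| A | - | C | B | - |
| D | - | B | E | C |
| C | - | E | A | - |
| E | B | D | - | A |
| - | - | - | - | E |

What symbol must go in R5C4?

D

Row 1, column 5: row 1 has {A, B, C} and column 5 has {A, C, E}, leaving only D.
Row 1, column 2: row 1 has {A, B, C, D} and column 2 has {B}, leaving only E.
Row 2, column 2: row 2 has {B, C, D, E} and column 2 has {B, E}, leaving only A.
Row 3, column 2: row 3 has {A, C, E} and column 2 has {A, B, E}, leaving only D.
Row 3, column 5: row 3 has {A, C, D, E} and column 5 has {A, C, D, E}, leaving only B.
Row 4, column 4: row 4 has {A, B, D, E} and column 4 has {A, B, E}, leaving only C.
Row 5 already has {E} and column 4 already has {A, B, C, E}, so row 5, column 4 must be D.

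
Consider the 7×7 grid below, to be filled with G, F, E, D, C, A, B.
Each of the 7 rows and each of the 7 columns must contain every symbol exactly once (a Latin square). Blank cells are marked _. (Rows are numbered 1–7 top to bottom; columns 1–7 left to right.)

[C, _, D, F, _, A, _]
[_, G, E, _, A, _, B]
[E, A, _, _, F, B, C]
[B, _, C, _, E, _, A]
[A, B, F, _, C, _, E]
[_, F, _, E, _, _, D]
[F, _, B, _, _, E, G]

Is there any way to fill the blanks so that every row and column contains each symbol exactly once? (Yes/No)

Row 1, column 7: row 1 together with column 7 already contain {G, F, E, D, C, A, B} — every symbol — so nothing can go there. The grid has no valid completion.

No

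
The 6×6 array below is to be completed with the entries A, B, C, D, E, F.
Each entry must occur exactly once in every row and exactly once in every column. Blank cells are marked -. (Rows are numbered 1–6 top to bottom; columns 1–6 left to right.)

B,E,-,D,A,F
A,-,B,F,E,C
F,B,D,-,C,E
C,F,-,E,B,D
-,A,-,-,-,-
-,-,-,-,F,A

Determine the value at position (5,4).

C

Row 1, column 3: row 1 has {A, B, D, E, F} and column 3 has {B, D}, leaving only C.
Row 2, column 2: row 2 has {A, B, C, E, F} and column 2 has {A, B, E, F}, leaving only D.
Row 3, column 4: row 3 has {B, C, D, E, F} and column 4 has {D, E, F}, leaving only A.
Row 4, column 3: row 4 has {B, C, D, E, F} and column 3 has {B, C, D}, leaving only A.
Row 5, column 5: row 5 has {A} and column 5 has {A, B, C, E, F}, leaving only D.
Row 5, column 1: row 5 has {A, D} and column 1 has {A, B, C, F}, leaving only E.
Row 5, column 3: row 5 has {A, D, E} and column 3 has {A, B, C, D}, leaving only F.
Row 5, column 6: row 5 has {A, D, E, F} and column 6 has {A, C, D, E, F}, leaving only B.
Row 5 already has {A, B, D, E, F} and column 4 already has {A, D, E, F}, so row 5, column 4 must be C.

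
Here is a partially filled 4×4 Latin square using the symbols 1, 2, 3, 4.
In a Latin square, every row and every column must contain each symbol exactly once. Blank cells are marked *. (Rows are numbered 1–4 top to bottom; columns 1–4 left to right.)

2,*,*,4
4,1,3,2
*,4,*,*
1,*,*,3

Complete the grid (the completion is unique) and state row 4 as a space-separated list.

1 2 4 3

Row 4, column 2: row 4 has {1, 3} and column 2 has {1, 4}, leaving only 2.
Row 4, column 3: row 4 has {1, 2, 3} and column 3 has {3}, leaving only 4.
So row 4 reads: 1 2 4 3.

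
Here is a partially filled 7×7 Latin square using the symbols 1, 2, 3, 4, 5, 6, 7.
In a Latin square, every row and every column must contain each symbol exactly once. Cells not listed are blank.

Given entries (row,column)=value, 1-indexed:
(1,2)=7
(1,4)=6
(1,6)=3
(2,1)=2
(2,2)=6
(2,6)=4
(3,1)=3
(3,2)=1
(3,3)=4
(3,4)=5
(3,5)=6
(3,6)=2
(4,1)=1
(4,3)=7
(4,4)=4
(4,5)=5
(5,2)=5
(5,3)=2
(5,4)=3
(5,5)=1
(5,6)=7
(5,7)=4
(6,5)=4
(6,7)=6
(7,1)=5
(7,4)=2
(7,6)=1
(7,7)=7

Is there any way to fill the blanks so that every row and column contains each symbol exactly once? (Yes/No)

Row 3, column 7: row 3 together with column 7 already contain {1, 2, 3, 4, 5, 6, 7} — every symbol — so nothing can go there. The grid has no valid completion.

No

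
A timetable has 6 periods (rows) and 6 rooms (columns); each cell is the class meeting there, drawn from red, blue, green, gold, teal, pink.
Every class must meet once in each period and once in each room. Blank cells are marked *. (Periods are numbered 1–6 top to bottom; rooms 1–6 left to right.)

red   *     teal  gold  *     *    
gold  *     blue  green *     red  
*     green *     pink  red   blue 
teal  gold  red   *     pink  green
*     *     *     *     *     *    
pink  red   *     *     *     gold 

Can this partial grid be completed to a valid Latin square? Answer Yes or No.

No

Period 3, room 1: period 3 together with room 1 already contain {red, blue, green, gold, teal, pink} — every symbol — so nothing can go there. The grid has no valid completion.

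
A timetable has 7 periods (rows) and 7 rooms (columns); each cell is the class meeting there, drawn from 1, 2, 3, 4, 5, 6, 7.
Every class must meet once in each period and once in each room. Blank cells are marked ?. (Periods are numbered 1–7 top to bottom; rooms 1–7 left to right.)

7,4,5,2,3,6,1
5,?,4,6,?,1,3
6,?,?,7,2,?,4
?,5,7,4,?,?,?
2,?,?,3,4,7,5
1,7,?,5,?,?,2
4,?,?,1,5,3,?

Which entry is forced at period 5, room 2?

Period 2, room 2: period 2 has {1, 3, 4, 5, 6} and room 2 has {4, 5, 7}, leaving only 2.
Period 2, room 5: period 2 has {1, 2, 3, 4, 5, 6} and room 5 has {2, 3, 4, 5}, leaving only 7.
Period 3, room 6: period 3 has {2, 4, 6, 7} and room 6 has {1, 3, 6, 7}, leaving only 5.
Period 4, room 1: period 4 has {4, 5, 7} and room 1 has {1, 2, 4, 5, 6, 7}, leaving only 3.
Period 4, room 6: period 4 has {3, 4, 5, 7} and room 6 has {1, 3, 5, 6, 7}, leaving only 2.
Period 4, room 7: period 4 has {2, 3, 4, 5, 7} and room 7 has {1, 2, 3, 4, 5}, leaving only 6.
Period 4, room 5: period 4 has {2, 3, 4, 5, 6, 7} and room 5 has {2, 3, 4, 5, 7}, leaving only 1.
Period 6, room 5: period 6 has {1, 2, 5, 7} and room 5 has {1, 2, 3, 4, 5, 7}, leaving only 6.
Period 6, room 3: period 6 has {1, 2, 5, 6, 7} and room 3 has {4, 5, 7}, leaving only 3.
Period 3, room 3: period 3 has {2, 4, 5, 6, 7} and room 3 has {3, 4, 5, 7}, leaving only 1.
Period 3, room 2: period 3 has {1, 2, 4, 5, 6, 7} and room 2 has {2, 4, 5, 7}, leaving only 3.
Period 5, room 3: period 5 has {2, 3, 4, 5, 7} and room 3 has {1, 3, 4, 5, 7}, leaving only 6.
Period 5 already has {2, 3, 4, 5, 6, 7} and room 2 already has {2, 3, 4, 5, 7}, so period 5, room 2 must be 1.

1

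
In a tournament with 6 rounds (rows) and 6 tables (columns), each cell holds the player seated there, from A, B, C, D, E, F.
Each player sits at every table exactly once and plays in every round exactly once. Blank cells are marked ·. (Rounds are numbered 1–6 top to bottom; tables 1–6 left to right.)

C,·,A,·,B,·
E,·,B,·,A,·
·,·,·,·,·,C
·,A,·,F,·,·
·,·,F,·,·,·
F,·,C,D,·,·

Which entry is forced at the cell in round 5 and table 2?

C

Round 1, table 4: round 1 has {A, B, C} and table 4 has {D, F}, leaving only E.
Round 2, table 4: round 2 has {A, B, E} and table 4 has {D, E, F}, leaving only C.
Round 6, table 5: round 6 has {C, D, F} and table 5 has {A, B}, leaving only E.
Round 6, table 2: round 6 has {C, D, E, F} and table 2 has {A}, leaving only B.
Round 6, table 6: round 6 has {B, C, D, E, F} and table 6 has {C}, leaving only A.
Round 5, table 2 is narrowed to {C, D, E}.
If it were D, then round 2, table 2 would be left with no valid symbol.
If it were E, propagating the remaining blanks reaches a contradiction.
So round 5, table 2 must be C.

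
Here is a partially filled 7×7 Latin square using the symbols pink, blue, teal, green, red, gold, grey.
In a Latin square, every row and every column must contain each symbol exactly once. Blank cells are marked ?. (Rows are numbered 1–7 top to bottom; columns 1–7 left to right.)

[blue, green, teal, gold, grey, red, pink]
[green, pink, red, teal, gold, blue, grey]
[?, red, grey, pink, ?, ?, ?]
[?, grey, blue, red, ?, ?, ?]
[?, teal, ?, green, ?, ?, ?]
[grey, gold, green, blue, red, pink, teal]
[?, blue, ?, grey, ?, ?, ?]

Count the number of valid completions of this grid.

Row 3, column 1: eliminating its row and column leaves {teal, gold}.
Row 3, column 5: eliminating its row and column leaves {blue, teal, green}.
Row 3, column 6: eliminating its row and column leaves {teal, green, gold}.
Row 3, column 7: eliminating its row and column leaves {blue, green, gold}.
Row 4, column 1: eliminating its row and column leaves {pink, teal, gold}.
Row 4, column 5: eliminating its row and column leaves {pink, teal, green}.
Row 4, column 6: eliminating its row and column leaves {teal, green, gold}.
Row 4, column 7: eliminating its row and column leaves {green, gold}.
Row 5, column 1: eliminating its row and column leaves {pink, red, gold}.
Row 5, column 3: eliminating its row and column leaves {pink, gold}.
Row 5, column 5: eliminating its row and column leaves {pink, blue}.
Row 5, column 6: eliminating its row and column leaves {gold, grey}.
Row 5, column 7: eliminating its row and column leaves {blue, red, gold}.
Row 7, column 1: eliminating its row and column leaves {pink, teal, red, gold}.
Row 7, column 3: eliminating its row and column leaves {pink, gold}.
Row 7, column 5: eliminating its row and column leaves {pink, teal, green}.
Row 7, column 6: eliminating its row and column leaves {teal, green, gold}.
Row 7, column 7: eliminating its row and column leaves {green, red, gold}.
Enumerating the assignments across these blanks that avoid any row or column repeat gives 13 completions.

13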